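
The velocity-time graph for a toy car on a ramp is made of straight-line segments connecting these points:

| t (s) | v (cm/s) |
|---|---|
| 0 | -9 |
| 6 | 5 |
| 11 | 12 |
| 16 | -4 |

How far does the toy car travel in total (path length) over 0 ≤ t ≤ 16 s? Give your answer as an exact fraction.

1263/14 cm

Total distance travelled is ∫|v| dt — sum the magnitudes of each area piece.
0–6 s: v = 0 at t = 27/7 s; triangle areas 243/14 + 75/14 = 159/7 cm
6–11 s: |½(5 + 12)(5)| = 42.5 cm
11–16 s: v = 0 at t = 14.75 s; triangle areas 22.5 + 2.5 = 25 cm
Total distance = 1263/14 cm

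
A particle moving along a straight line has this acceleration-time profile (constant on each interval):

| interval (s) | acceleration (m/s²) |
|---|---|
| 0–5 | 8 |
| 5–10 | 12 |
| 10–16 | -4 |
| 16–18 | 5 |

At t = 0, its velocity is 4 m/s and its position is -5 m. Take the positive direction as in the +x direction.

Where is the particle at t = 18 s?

1207 m

On each constant-a segment, Δv = aΔt and Δx = v₀Δt + ½aΔt²; chain segment to segment.
0–5 s: v starts 4 m/s; Δx = 4·5 + ½·8·5² = 120 m; v ends 44 m/s.
5–10 s: v starts 44 m/s; Δx = 44·5 + ½·12·5² = 370 m; v ends 104 m/s.
10–16 s: v starts 104 m/s; Δx = 104·6 + ½·-4·6² = 552 m; v ends 80 m/s.
16–18 s: v starts 80 m/s; Δx = 80·2 + ½·5·2² = 170 m; v ends 90 m/s.
x(18) = -5 + Σ Δx = 1207 m.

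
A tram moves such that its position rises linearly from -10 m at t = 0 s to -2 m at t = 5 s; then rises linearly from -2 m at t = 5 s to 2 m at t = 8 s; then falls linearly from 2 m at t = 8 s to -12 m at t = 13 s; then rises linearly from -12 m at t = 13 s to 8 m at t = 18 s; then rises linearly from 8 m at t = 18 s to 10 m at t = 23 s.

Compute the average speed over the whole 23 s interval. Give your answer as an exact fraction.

48/23 m/s

Average speed = (total path length)/(elapsed time); on a piecewise-linear x-t graph the path length is Σ|Δx|.
0–5 s: |Δx| = |-2 − -10| = 8 m
5–8 s: |Δx| = |2 − -2| = 4 m
8–13 s: |Δx| = |-12 − 2| = 14 m
13–18 s: |Δx| = |8 − -12| = 20 m
18–23 s: |Δx| = |10 − 8| = 2 m
Total path = 48 m; average speed = 48/23 = 48/23 m/s.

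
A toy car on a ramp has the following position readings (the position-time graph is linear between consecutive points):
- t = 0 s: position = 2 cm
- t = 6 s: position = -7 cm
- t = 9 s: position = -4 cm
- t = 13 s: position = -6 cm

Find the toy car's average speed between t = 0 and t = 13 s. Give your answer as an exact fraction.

Average speed = (total path length)/(elapsed time); on a piecewise-linear x-t graph the path length is Σ|Δx|.
0–6 s: |Δx| = |-7 − 2| = 9 cm
6–9 s: |Δx| = |-4 − -7| = 3 cm
9–13 s: |Δx| = |-6 − -4| = 2 cm
Total path = 14 cm; average speed = 14/13 = 14/13 cm/s.

14/13 cm/s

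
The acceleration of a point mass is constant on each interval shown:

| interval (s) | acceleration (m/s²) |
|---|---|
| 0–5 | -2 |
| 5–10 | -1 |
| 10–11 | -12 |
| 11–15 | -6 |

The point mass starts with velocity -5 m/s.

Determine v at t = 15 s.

-56 m/s

Δv equals the area under the a-t graph; then v = v₀ + Δv.
0–5 s: -2 × 5 = -10 m/s
5–10 s: -1 × 5 = -5 m/s
10–11 s: -12 × 1 = -12 m/s
11–15 s: -6 × 4 = -24 m/s
Δv = -51 m/s, so v(15) = -5 + (-51) = -56 m/s.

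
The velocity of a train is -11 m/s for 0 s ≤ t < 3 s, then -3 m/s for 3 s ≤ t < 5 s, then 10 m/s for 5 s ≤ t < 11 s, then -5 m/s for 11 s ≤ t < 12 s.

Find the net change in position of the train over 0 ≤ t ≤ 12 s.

16 m

Displacement is the signed area under the v-t curve.
0–3 s: -11 × 3 = -33 m
3–5 s: -3 × 2 = -6 m
5–11 s: 10 × 6 = 60 m
11–12 s: -5 × 1 = -5 m
Net displacement = 16 m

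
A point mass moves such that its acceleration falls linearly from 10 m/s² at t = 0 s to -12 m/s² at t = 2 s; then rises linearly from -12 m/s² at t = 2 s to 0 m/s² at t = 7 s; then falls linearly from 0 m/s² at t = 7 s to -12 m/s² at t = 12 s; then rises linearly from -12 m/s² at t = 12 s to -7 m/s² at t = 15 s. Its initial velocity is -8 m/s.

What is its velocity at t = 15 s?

-98.5 m/s

Δv equals the area under the a-t graph; then v = v₀ + Δv.
0–2 s: ½(10 + -12)(2) = -2 m/s
2–7 s: ½(-12 + 0)(5) = -30 m/s
7–12 s: ½(0 + -12)(5) = -30 m/s
12–15 s: ½(-12 + -7)(3) = -28.5 m/s
Δv = -90.5 m/s, so v(15) = -8 + (-90.5) = -98.5 m/s.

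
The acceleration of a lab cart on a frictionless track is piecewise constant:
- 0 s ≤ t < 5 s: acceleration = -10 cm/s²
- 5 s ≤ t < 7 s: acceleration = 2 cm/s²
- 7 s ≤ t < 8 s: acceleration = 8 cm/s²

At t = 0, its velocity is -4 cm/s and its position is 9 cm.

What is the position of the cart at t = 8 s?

On each constant-a segment, Δv = aΔt and Δx = v₀Δt + ½aΔt²; chain segment to segment.
0–5 s: v starts -4 cm/s; Δx = -4·5 + ½·-10·5² = -145 cm; v ends -54 cm/s.
5–7 s: v starts -54 cm/s; Δx = -54·2 + ½·2·2² = -104 cm; v ends -50 cm/s.
7–8 s: v starts -50 cm/s; Δx = -50·1 + ½·8·1² = -46 cm; v ends -42 cm/s.
x(8) = 9 + Σ Δx = -286 cm.

-286 cm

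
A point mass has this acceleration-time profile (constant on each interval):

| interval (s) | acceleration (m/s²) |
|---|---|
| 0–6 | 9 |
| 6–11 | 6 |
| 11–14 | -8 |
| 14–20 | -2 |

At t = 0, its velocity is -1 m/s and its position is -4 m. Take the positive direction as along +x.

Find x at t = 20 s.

1023 m

On each constant-a segment, Δv = aΔt and Δx = v₀Δt + ½aΔt²; chain segment to segment.
0–6 s: v starts -1 m/s; Δx = -1·6 + ½·9·6² = 156 m; v ends 53 m/s.
6–11 s: v starts 53 m/s; Δx = 53·5 + ½·6·5² = 340 m; v ends 83 m/s.
11–14 s: v starts 83 m/s; Δx = 83·3 + ½·-8·3² = 213 m; v ends 59 m/s.
14–20 s: v starts 59 m/s; Δx = 59·6 + ½·-2·6² = 318 m; v ends 47 m/s.
x(20) = -4 + Σ Δx = 1023 m.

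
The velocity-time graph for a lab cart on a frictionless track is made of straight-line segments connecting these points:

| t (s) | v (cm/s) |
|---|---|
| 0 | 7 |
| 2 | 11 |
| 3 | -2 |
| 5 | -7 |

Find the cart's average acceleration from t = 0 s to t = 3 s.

-3 cm/s²

Average acceleration = Δv/Δt = (-2 − 7)/(3 − 0) = -3 cm/s².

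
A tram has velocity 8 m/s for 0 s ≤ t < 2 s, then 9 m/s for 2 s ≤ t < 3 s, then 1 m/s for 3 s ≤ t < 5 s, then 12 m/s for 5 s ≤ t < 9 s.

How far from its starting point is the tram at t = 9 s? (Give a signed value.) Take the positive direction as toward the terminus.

75 m

Net displacement equals the area under the velocity-time graph (areas below the axis count negative).
0–2 s: 8 × 2 = 16 m
2–3 s: 9 × 1 = 9 m
3–5 s: 1 × 2 = 2 m
5–9 s: 12 × 4 = 48 m
Net displacement = 75 m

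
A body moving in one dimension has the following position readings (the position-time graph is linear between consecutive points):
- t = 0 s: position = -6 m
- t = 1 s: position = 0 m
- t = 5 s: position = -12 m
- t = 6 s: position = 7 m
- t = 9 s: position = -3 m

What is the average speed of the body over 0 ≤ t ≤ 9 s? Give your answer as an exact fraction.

Average speed = (total path length)/(elapsed time); on a piecewise-linear x-t graph the path length is Σ|Δx|.
0–1 s: |Δx| = |0 − -6| = 6 m
1–5 s: |Δx| = |-12 − 0| = 12 m
5–6 s: |Δx| = |7 − -12| = 19 m
6–9 s: |Δx| = |-3 − 7| = 10 m
Total path = 47 m; average speed = 47/9 = 47/9 m/s.

47/9 m/s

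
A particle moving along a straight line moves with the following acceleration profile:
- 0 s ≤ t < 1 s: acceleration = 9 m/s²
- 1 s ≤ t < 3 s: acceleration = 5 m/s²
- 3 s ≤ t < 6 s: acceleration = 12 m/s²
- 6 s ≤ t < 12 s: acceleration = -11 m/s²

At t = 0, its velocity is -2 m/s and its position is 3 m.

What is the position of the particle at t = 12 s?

254.5 m

On each constant-a segment, Δv = aΔt and Δx = v₀Δt + ½aΔt²; chain segment to segment.
0–1 s: v starts -2 m/s; Δx = -2·1 + ½·9·1² = 2.5 m; v ends 7 m/s.
1–3 s: v starts 7 m/s; Δx = 7·2 + ½·5·2² = 24 m; v ends 17 m/s.
3–6 s: v starts 17 m/s; Δx = 17·3 + ½·12·3² = 105 m; v ends 53 m/s.
6–12 s: v starts 53 m/s; Δx = 53·6 + ½·-11·6² = 120 m; v ends -13 m/s.
x(12) = 3 + Σ Δx = 254.5 m.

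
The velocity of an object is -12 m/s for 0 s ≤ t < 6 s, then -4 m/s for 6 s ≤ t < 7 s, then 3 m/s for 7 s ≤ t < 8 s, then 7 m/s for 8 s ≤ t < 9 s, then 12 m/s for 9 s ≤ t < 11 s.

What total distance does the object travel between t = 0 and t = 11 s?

Distance (not displacement) is the total path length: add the absolute areas under v-t.
0–6 s: |-12| × 6 = 72 m
6–7 s: |-4| × 1 = 4 m
7–8 s: |3| × 1 = 3 m
8–9 s: |7| × 1 = 7 m
9–11 s: |12| × 2 = 24 m
Total distance = 110 m

110 m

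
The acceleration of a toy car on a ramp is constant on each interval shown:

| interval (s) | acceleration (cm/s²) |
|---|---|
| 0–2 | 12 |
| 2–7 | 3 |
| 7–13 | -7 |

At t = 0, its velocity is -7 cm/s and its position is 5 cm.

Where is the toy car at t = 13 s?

203.5 cm

On each constant-a segment, Δv = aΔt and Δx = v₀Δt + ½aΔt²; chain segment to segment.
0–2 s: v starts -7 cm/s; Δx = -7·2 + ½·12·2² = 10 cm; v ends 17 cm/s.
2–7 s: v starts 17 cm/s; Δx = 17·5 + ½·3·5² = 122.5 cm; v ends 32 cm/s.
7–13 s: v starts 32 cm/s; Δx = 32·6 + ½·-7·6² = 66 cm; v ends -10 cm/s.
x(13) = 5 + Σ Δx = 203.5 cm.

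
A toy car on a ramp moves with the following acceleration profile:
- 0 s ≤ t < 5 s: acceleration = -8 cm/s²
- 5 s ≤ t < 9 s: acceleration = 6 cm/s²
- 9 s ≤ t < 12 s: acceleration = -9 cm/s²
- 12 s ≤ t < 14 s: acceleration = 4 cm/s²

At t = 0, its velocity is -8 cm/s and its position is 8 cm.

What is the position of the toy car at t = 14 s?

-482.5 cm

On each constant-a segment, Δv = aΔt and Δx = v₀Δt + ½aΔt²; chain segment to segment.
0–5 s: v starts -8 cm/s; Δx = -8·5 + ½·-8·5² = -140 cm; v ends -48 cm/s.
5–9 s: v starts -48 cm/s; Δx = -48·4 + ½·6·4² = -144 cm; v ends -24 cm/s.
9–12 s: v starts -24 cm/s; Δx = -24·3 + ½·-9·3² = -112.5 cm; v ends -51 cm/s.
12–14 s: v starts -51 cm/s; Δx = -51·2 + ½·4·2² = -94 cm; v ends -43 cm/s.
x(14) = 8 + Σ Δx = -482.5 cm.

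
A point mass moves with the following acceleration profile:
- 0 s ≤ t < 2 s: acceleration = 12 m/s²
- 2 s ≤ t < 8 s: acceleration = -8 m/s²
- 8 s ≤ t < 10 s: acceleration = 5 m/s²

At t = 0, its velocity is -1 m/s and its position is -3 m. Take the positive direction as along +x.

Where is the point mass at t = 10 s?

On each constant-a segment, Δv = aΔt and Δx = v₀Δt + ½aΔt²; chain segment to segment.
0–2 s: v starts -1 m/s; Δx = -1·2 + ½·12·2² = 22 m; v ends 23 m/s.
2–8 s: v starts 23 m/s; Δx = 23·6 + ½·-8·6² = -6 m; v ends -25 m/s.
8–10 s: v starts -25 m/s; Δx = -25·2 + ½·5·2² = -40 m; v ends -15 m/s.
x(10) = -3 + Σ Δx = -27 m.

-27 m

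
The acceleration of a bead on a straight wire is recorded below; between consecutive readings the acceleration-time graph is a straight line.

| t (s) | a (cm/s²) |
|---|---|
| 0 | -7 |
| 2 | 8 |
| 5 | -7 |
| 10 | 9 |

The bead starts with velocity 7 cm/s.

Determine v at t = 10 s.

Δv equals the area under the a-t graph; then v = v₀ + Δv.
0–2 s: ½(-7 + 8)(2) = 1 cm/s
2–5 s: ½(8 + -7)(3) = 1.5 cm/s
5–10 s: ½(-7 + 9)(5) = 5 cm/s
Δv = 7.5 cm/s, so v(10) = 7 + (7.5) = 14.5 cm/s.

14.5 cm/s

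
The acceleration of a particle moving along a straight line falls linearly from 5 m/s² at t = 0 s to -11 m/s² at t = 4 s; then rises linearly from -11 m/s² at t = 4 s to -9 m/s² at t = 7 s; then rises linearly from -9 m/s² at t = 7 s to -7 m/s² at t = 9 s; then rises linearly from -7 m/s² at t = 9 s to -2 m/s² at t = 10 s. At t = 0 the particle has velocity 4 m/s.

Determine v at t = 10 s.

Δv equals the area under the a-t graph; then v = v₀ + Δv.
0–4 s: ½(5 + -11)(4) = -12 m/s
4–7 s: ½(-11 + -9)(3) = -30 m/s
7–9 s: ½(-9 + -7)(2) = -16 m/s
9–10 s: ½(-7 + -2)(1) = -4.5 m/s
Δv = -62.5 m/s, so v(10) = 4 + (-62.5) = -58.5 m/s.

-58.5 m/s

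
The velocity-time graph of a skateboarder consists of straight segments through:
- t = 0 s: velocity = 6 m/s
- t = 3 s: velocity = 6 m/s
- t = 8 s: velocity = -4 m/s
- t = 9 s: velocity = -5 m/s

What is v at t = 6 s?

On 3–8 s the graph is linear from 6 to -4 m/s: v(6) = 6 + (-4 − 6)·(6 − 3)/(8 − 3) = 0 m/s.

0 m/s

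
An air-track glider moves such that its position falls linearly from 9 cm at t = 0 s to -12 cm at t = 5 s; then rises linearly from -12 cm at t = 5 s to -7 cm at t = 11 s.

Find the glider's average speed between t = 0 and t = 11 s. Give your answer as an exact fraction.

Average speed = (total path length)/(elapsed time); on a piecewise-linear x-t graph the path length is Σ|Δx|.
0–5 s: |Δx| = |-12 − 9| = 21 cm
5–11 s: |Δx| = |-7 − -12| = 5 cm
Total path = 26 cm; average speed = 26/11 = 26/11 cm/s.

26/11 cm/s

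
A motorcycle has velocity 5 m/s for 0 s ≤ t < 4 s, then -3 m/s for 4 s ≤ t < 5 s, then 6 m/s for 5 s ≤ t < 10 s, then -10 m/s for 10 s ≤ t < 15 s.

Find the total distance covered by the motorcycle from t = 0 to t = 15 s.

Total distance travelled is ∫|v| dt — sum the magnitudes of each area piece.
0–4 s: |5| × 4 = 20 m
4–5 s: |-3| × 1 = 3 m
5–10 s: |6| × 5 = 30 m
10–15 s: |-10| × 5 = 50 m
Total distance = 103 m

103 m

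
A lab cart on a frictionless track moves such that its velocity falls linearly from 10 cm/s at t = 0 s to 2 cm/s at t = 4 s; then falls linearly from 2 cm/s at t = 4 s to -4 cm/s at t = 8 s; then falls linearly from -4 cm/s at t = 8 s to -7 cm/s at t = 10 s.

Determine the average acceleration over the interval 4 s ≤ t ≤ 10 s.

-1.5 cm/s²

Average acceleration = Δv/Δt = (-7 − 2)/(10 − 4) = -1.5 cm/s².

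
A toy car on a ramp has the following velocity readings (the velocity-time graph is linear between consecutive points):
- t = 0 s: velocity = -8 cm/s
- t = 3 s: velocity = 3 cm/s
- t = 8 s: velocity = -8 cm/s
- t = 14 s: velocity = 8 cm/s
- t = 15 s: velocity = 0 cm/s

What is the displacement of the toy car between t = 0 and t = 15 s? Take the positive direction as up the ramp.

Displacement is the signed area under the v-t curve.
0–3 s: ½(-8 + 3)(3) = -7.5 cm
3–8 s: ½(3 + -8)(5) = -12.5 cm
8–14 s: ½(-8 + 8)(6) = 0 cm
14–15 s: ½(8 + 0)(1) = 4 cm
Net displacement = -16 cm

-16 cm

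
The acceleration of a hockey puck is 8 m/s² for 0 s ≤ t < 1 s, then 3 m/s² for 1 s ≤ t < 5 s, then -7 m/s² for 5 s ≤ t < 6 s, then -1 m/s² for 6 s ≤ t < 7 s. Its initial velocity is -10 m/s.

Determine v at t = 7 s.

2 m/s

Δv equals the area under the a-t graph; then v = v₀ + Δv.
0–1 s: 8 × 1 = 8 m/s
1–5 s: 3 × 4 = 12 m/s
5–6 s: -7 × 1 = -7 m/s
6–7 s: -1 × 1 = -1 m/s
Δv = 12 m/s, so v(7) = -10 + (12) = 2 m/s.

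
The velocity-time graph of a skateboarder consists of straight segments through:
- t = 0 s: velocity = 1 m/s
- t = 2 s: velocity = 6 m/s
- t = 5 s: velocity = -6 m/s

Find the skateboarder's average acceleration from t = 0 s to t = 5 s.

-1.4 m/s²

Average acceleration = Δv/Δt = (-6 − 1)/(5 − 0) = -1.4 m/s².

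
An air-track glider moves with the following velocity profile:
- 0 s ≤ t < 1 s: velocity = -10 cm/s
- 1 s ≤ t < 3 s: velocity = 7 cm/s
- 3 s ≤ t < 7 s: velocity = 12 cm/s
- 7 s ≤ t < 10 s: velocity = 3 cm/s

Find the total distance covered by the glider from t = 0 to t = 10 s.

81 cm

Total distance travelled is ∫|v| dt — sum the magnitudes of each area piece.
0–1 s: |-10| × 1 = 10 cm
1–3 s: |7| × 2 = 14 cm
3–7 s: |12| × 4 = 48 cm
7–10 s: |3| × 3 = 9 cm
Total distance = 81 cm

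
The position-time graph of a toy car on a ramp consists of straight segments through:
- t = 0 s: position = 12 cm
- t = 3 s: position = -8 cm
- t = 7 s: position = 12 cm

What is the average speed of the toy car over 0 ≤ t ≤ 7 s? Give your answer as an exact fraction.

40/7 cm/s

Average speed = (total path length)/(elapsed time); on a piecewise-linear x-t graph the path length is Σ|Δx|.
0–3 s: |Δx| = |-8 − 12| = 20 cm
3–7 s: |Δx| = |12 − -8| = 20 cm
Total path = 40 cm; average speed = 40/7 = 40/7 cm/s.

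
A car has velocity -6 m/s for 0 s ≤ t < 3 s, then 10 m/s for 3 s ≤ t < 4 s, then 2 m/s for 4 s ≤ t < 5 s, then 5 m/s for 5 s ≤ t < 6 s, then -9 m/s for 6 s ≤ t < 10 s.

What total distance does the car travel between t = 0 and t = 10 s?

71 m

Total distance travelled is ∫|v| dt — sum the magnitudes of each area piece.
0–3 s: |-6| × 3 = 18 m
3–4 s: |10| × 1 = 10 m
4–5 s: |2| × 1 = 2 m
5–6 s: |5| × 1 = 5 m
6–10 s: |-9| × 4 = 36 m
Total distance = 71 m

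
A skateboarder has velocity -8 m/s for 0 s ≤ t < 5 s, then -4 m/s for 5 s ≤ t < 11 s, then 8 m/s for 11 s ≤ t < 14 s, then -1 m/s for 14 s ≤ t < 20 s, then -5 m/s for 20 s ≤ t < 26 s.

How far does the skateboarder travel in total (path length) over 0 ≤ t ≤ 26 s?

124 m

Total distance travelled is ∫|v| dt — sum the magnitudes of each area piece.
0–5 s: |-8| × 5 = 40 m
5–11 s: |-4| × 6 = 24 m
11–14 s: |8| × 3 = 24 m
14–20 s: |-1| × 6 = 6 m
20–26 s: |-5| × 6 = 30 m
Total distance = 124 m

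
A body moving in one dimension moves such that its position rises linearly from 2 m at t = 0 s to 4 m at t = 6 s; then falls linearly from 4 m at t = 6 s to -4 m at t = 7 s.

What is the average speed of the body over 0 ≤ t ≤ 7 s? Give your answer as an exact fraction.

10/7 m/s

Average speed = (total path length)/(elapsed time); on a piecewise-linear x-t graph the path length is Σ|Δx|.
0–6 s: |Δx| = |4 − 2| = 2 m
6–7 s: |Δx| = |-4 − 4| = 8 m
Total path = 10 m; average speed = 10/7 = 10/7 m/s.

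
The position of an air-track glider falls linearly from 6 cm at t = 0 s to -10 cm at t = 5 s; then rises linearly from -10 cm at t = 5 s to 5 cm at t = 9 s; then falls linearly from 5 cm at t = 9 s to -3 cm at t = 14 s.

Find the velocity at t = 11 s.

Velocity is the slope of the x-t graph on 9–14 s: (-3 − 5)/(14 − 9) = -1.6 cm/s.

-1.6 cm/s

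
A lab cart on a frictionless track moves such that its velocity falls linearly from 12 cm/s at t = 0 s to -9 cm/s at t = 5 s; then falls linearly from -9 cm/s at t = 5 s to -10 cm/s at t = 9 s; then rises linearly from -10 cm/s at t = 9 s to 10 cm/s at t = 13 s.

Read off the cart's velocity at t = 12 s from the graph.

On 9–13 s the graph is linear from -10 to 10 cm/s: v(12) = -10 + (10 − -10)·(12 − 9)/(13 − 9) = 5 cm/s.

5 cm/s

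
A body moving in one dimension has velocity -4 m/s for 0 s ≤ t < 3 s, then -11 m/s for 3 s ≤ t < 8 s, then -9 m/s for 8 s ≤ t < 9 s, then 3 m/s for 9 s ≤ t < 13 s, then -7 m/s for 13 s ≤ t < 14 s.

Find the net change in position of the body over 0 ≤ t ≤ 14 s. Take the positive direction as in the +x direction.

-71 m

Displacement is the signed area under the v-t curve.
0–3 s: -4 × 3 = -12 m
3–8 s: -11 × 5 = -55 m
8–9 s: -9 × 1 = -9 m
9–13 s: 3 × 4 = 12 m
13–14 s: -7 × 1 = -7 m
Net displacement = -71 m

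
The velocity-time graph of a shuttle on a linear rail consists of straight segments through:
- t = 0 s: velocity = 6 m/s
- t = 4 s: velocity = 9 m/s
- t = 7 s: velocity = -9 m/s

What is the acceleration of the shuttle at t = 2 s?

0.75 m/s²

Acceleration is the slope of the v-t graph on 0–4 s: (9 − 6)/(4 − 0) = 0.75 m/s².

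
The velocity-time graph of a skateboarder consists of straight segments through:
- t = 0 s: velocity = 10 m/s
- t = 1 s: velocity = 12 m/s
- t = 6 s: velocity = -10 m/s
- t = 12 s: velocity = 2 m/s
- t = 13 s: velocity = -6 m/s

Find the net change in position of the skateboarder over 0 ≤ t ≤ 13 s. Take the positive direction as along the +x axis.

Displacement is the signed area under the v-t curve.
0–1 s: ½(10 + 12)(1) = 11 m
1–6 s: ½(12 + -10)(5) = 5 m
6–12 s: ½(-10 + 2)(6) = -24 m
12–13 s: ½(2 + -6)(1) = -2 m
Net displacement = -10 m

-10 m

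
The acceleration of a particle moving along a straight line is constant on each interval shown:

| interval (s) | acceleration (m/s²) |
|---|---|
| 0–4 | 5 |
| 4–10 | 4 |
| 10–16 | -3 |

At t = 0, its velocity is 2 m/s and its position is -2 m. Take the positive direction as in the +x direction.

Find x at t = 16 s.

472 m

On each constant-a segment, Δv = aΔt and Δx = v₀Δt + ½aΔt²; chain segment to segment.
0–4 s: v starts 2 m/s; Δx = 2·4 + ½·5·4² = 48 m; v ends 22 m/s.
4–10 s: v starts 22 m/s; Δx = 22·6 + ½·4·6² = 204 m; v ends 46 m/s.
10–16 s: v starts 46 m/s; Δx = 46·6 + ½·-3·6² = 222 m; v ends 28 m/s.
x(16) = -2 + Σ Δx = 472 m.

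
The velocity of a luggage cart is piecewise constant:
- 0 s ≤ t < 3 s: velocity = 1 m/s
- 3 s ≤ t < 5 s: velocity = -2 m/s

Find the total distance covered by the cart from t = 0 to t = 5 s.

7 m

Total distance travelled is ∫|v| dt — sum the magnitudes of each area piece.
0–3 s: |1| × 3 = 3 m
3–5 s: |-2| × 2 = 4 m
Total distance = 7 m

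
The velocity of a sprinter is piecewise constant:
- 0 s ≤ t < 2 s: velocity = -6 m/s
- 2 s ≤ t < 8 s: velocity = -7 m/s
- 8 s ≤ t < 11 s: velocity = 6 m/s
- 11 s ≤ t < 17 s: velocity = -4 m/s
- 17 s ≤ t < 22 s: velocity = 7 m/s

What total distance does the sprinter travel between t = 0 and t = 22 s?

Distance (not displacement) is the total path length: add the absolute areas under v-t.
0–2 s: |-6| × 2 = 12 m
2–8 s: |-7| × 6 = 42 m
8–11 s: |6| × 3 = 18 m
11–17 s: |-4| × 6 = 24 m
17–22 s: |7| × 5 = 35 m
Total distance = 131 m

131 m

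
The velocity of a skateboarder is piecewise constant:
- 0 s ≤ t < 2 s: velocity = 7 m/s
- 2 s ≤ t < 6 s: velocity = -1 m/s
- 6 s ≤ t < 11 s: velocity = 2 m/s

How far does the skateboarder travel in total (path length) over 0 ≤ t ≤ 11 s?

Distance (not displacement) is the total path length: add the absolute areas under v-t.
0–2 s: |7| × 2 = 14 m
2–6 s: |-1| × 4 = 4 m
6–11 s: |2| × 5 = 10 m
Total distance = 28 m

28 m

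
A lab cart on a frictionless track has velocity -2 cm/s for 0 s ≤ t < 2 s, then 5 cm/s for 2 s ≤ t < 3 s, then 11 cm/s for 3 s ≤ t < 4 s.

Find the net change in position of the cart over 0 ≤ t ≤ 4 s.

12 cm

Net displacement equals the area under the velocity-time graph (areas below the axis count negative).
0–2 s: -2 × 2 = -4 cm
2–3 s: 5 × 1 = 5 cm
3–4 s: 11 × 1 = 11 cm
Net displacement = 12 cm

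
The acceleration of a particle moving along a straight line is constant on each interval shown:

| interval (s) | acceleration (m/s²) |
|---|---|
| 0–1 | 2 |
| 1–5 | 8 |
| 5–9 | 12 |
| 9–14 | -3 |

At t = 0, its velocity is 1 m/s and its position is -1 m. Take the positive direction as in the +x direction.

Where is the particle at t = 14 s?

690.5 m

On each constant-a segment, Δv = aΔt and Δx = v₀Δt + ½aΔt²; chain segment to segment.
0–1 s: v starts 1 m/s; Δx = 1·1 + ½·2·1² = 2 m; v ends 3 m/s.
1–5 s: v starts 3 m/s; Δx = 3·4 + ½·8·4² = 76 m; v ends 35 m/s.
5–9 s: v starts 35 m/s; Δx = 35·4 + ½·12·4² = 236 m; v ends 83 m/s.
9–14 s: v starts 83 m/s; Δx = 83·5 + ½·-3·5² = 377.5 m; v ends 68 m/s.
x(14) = -1 + Σ Δx = 690.5 m.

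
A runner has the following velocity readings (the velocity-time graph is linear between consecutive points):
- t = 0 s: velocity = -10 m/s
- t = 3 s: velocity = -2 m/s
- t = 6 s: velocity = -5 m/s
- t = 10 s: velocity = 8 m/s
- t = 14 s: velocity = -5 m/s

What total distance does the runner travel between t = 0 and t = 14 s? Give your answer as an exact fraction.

Total distance travelled is ∫|v| dt — sum the magnitudes of each area piece.
0–3 s: |½(-10 + -2)(3)| = 18 m
3–6 s: |½(-2 + -5)(3)| = 10.5 m
6–10 s: v = 0 at t = 98/13 s; triangle areas 50/13 + 128/13 = 178/13 m
10–14 s: v = 0 at t = 162/13 s; triangle areas 128/13 + 50/13 = 178/13 m
Total distance = 1453/26 m

1453/26 m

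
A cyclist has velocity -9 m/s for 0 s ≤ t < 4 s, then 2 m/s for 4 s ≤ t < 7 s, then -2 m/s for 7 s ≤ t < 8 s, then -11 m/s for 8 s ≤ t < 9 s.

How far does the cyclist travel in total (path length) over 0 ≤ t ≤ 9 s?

55 m

Distance (not displacement) is the total path length: add the absolute areas under v-t.
0–4 s: |-9| × 4 = 36 m
4–7 s: |2| × 3 = 6 m
7–8 s: |-2| × 1 = 2 m
8–9 s: |-11| × 1 = 11 m
Total distance = 55 m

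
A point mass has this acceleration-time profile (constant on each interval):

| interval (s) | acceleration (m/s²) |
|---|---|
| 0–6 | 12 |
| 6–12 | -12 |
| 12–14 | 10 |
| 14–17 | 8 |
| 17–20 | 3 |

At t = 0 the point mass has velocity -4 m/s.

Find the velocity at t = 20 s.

49 m/s

Δv equals the area under the a-t graph; then v = v₀ + Δv.
0–6 s: 12 × 6 = 72 m/s
6–12 s: -12 × 6 = -72 m/s
12–14 s: 10 × 2 = 20 m/s
14–17 s: 8 × 3 = 24 m/s
17–20 s: 3 × 3 = 9 m/s
Δv = 53 m/s, so v(20) = -4 + (53) = 49 m/s.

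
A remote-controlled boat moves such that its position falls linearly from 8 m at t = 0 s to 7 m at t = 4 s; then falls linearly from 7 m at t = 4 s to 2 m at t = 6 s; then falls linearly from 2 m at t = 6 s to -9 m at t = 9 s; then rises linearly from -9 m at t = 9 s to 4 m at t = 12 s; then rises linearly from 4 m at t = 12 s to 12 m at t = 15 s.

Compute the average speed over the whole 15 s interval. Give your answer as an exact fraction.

Average speed = (total path length)/(elapsed time); on a piecewise-linear x-t graph the path length is Σ|Δx|.
0–4 s: |Δx| = |7 − 8| = 1 m
4–6 s: |Δx| = |2 − 7| = 5 m
6–9 s: |Δx| = |-9 − 2| = 11 m
9–12 s: |Δx| = |4 − -9| = 13 m
12–15 s: |Δx| = |12 − 4| = 8 m
Total path = 38 m; average speed = 38/15 = 38/15 m/s.

38/15 m/s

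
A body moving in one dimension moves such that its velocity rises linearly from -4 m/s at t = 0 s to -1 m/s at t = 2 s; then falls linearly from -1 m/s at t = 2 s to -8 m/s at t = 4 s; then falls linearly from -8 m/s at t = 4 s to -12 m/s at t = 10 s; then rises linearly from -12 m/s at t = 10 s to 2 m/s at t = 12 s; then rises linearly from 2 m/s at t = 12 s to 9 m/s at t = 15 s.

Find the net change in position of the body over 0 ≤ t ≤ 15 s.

Displacement is the signed area under the v-t curve.
0–2 s: ½(-4 + -1)(2) = -5 m
2–4 s: ½(-1 + -8)(2) = -9 m
4–10 s: ½(-8 + -12)(6) = -60 m
10–12 s: ½(-12 + 2)(2) = -10 m
12–15 s: ½(2 + 9)(3) = 16.5 m
Net displacement = -67.5 m

-67.5 m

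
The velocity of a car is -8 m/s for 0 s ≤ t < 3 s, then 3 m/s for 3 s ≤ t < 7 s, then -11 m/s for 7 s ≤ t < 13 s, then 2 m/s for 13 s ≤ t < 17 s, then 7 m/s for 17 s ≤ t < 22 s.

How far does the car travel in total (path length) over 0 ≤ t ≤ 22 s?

Distance (not displacement) is the total path length: add the absolute areas under v-t.
0–3 s: |-8| × 3 = 24 m
3–7 s: |3| × 4 = 12 m
7–13 s: |-11| × 6 = 66 m
13–17 s: |2| × 4 = 8 m
17–22 s: |7| × 5 = 35 m
Total distance = 145 m

145 m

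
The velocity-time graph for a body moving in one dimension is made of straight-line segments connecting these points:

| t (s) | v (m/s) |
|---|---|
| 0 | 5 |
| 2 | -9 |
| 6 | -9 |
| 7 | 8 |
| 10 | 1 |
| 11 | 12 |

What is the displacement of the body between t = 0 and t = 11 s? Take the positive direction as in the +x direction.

-20.5 m

Net displacement equals the area under the velocity-time graph (areas below the axis count negative).
0–2 s: ½(5 + -9)(2) = -4 m
2–6 s: -9 × 4 = -36 m
6–7 s: ½(-9 + 8)(1) = -0.5 m
7–10 s: ½(8 + 1)(3) = 13.5 m
10–11 s: ½(1 + 12)(1) = 6.5 m
Net displacement = -20.5 m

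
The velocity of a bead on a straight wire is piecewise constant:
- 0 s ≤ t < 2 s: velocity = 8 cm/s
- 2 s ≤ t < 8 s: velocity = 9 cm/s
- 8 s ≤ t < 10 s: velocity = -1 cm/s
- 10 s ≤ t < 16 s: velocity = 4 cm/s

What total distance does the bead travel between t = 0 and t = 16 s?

96 cm

Total distance travelled is ∫|v| dt — sum the magnitudes of each area piece.
0–2 s: |8| × 2 = 16 cm
2–8 s: |9| × 6 = 54 cm
8–10 s: |-1| × 2 = 2 cm
10–16 s: |4| × 6 = 24 cm
Total distance = 96 cm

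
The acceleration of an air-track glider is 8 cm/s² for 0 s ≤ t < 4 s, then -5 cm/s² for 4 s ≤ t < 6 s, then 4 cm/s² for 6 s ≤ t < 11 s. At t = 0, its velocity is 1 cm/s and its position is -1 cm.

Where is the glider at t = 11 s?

On each constant-a segment, Δv = aΔt and Δx = v₀Δt + ½aΔt²; chain segment to segment.
0–4 s: v starts 1 cm/s; Δx = 1·4 + ½·8·4² = 68 cm; v ends 33 cm/s.
4–6 s: v starts 33 cm/s; Δx = 33·2 + ½·-5·2² = 56 cm; v ends 23 cm/s.
6–11 s: v starts 23 cm/s; Δx = 23·5 + ½·4·5² = 165 cm; v ends 43 cm/s.
x(11) = -1 + Σ Δx = 288 cm.

288 cm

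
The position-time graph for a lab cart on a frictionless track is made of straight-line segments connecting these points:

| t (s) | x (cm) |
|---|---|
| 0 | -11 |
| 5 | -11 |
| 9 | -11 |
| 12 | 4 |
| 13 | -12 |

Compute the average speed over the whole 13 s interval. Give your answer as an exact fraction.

31/13 cm/s

Average speed = (total path length)/(elapsed time); on a piecewise-linear x-t graph the path length is Σ|Δx|.
0–5 s: |Δx| = |-11 − -11| = 0 cm
5–9 s: |Δx| = |-11 − -11| = 0 cm
9–12 s: |Δx| = |4 − -11| = 15 cm
12–13 s: |Δx| = |-12 − 4| = 16 cm
Total path = 31 cm; average speed = 31/13 = 31/13 cm/s.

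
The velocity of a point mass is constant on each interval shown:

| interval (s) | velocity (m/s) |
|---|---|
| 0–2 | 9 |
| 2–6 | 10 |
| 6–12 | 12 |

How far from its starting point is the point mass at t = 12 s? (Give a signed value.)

130 m

Displacement is the signed area under the v-t curve.
0–2 s: 9 × 2 = 18 m
2–6 s: 10 × 4 = 40 m
6–12 s: 12 × 6 = 72 m
Net displacement = 130 m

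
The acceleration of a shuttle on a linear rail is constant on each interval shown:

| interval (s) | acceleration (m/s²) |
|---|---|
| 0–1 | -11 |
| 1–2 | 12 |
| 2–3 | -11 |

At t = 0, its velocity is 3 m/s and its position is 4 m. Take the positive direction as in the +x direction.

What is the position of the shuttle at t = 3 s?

On each constant-a segment, Δv = aΔt and Δx = v₀Δt + ½aΔt²; chain segment to segment.
0–1 s: v starts 3 m/s; Δx = 3·1 + ½·-11·1² = -2.5 m; v ends -8 m/s.
1–2 s: v starts -8 m/s; Δx = -8·1 + ½·12·1² = -2 m; v ends 4 m/s.
2–3 s: v starts 4 m/s; Δx = 4·1 + ½·-11·1² = -1.5 m; v ends -7 m/s.
x(3) = 4 + Σ Δx = -2 m.

-2 m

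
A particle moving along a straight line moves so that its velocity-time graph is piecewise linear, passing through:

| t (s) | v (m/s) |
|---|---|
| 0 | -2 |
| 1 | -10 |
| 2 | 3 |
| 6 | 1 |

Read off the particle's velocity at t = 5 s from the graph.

1.5 m/s

On 2–6 s the graph is linear from 3 to 1 m/s: v(5) = 3 + (1 − 3)·(5 − 2)/(6 − 2) = 1.5 m/s.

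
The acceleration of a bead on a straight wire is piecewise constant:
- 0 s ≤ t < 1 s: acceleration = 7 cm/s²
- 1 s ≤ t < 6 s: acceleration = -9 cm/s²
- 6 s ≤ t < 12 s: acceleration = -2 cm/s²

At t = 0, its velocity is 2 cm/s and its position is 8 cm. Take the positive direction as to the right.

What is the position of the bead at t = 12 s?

On each constant-a segment, Δv = aΔt and Δx = v₀Δt + ½aΔt²; chain segment to segment.
0–1 s: v starts 2 cm/s; Δx = 2·1 + ½·7·1² = 5.5 cm; v ends 9 cm/s.
1–6 s: v starts 9 cm/s; Δx = 9·5 + ½·-9·5² = -67.5 cm; v ends -36 cm/s.
6–12 s: v starts -36 cm/s; Δx = -36·6 + ½·-2·6² = -252 cm; v ends -48 cm/s.
x(12) = 8 + Σ Δx = -306 cm.

-306 cm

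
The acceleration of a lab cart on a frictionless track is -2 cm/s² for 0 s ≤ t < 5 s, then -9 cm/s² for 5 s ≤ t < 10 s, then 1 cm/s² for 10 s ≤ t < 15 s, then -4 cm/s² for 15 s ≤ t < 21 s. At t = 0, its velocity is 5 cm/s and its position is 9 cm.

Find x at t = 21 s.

-708 cm

On each constant-a segment, Δv = aΔt and Δx = v₀Δt + ½aΔt²; chain segment to segment.
0–5 s: v starts 5 cm/s; Δx = 5·5 + ½·-2·5² = 0 cm; v ends -5 cm/s.
5–10 s: v starts -5 cm/s; Δx = -5·5 + ½·-9·5² = -137.5 cm; v ends -50 cm/s.
10–15 s: v starts -50 cm/s; Δx = -50·5 + ½·1·5² = -237.5 cm; v ends -45 cm/s.
15–21 s: v starts -45 cm/s; Δx = -45·6 + ½·-4·6² = -342 cm; v ends -69 cm/s.
x(21) = 9 + Σ Δx = -708 cm.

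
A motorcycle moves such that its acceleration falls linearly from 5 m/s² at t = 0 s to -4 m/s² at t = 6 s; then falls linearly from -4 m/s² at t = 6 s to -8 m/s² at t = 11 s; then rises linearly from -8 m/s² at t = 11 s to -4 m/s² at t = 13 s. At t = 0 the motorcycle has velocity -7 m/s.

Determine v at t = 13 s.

-46 m/s

Δv equals the area under the a-t graph; then v = v₀ + Δv.
0–6 s: ½(5 + -4)(6) = 3 m/s
6–11 s: ½(-4 + -8)(5) = -30 m/s
11–13 s: ½(-8 + -4)(2) = -12 m/s
Δv = -39 m/s, so v(13) = -7 + (-39) = -46 m/s.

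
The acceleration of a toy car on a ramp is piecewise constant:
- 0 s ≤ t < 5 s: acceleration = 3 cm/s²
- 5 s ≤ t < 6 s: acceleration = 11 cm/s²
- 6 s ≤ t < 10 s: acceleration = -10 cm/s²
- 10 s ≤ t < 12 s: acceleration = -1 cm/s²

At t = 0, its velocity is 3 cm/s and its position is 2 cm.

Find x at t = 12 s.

90 cm

On each constant-a segment, Δv = aΔt and Δx = v₀Δt + ½aΔt²; chain segment to segment.
0–5 s: v starts 3 cm/s; Δx = 3·5 + ½·3·5² = 52.5 cm; v ends 18 cm/s.
5–6 s: v starts 18 cm/s; Δx = 18·1 + ½·11·1² = 23.5 cm; v ends 29 cm/s.
6–10 s: v starts 29 cm/s; Δx = 29·4 + ½·-10·4² = 36 cm; v ends -11 cm/s.
10–12 s: v starts -11 cm/s; Δx = -11·2 + ½·-1·2² = -24 cm; v ends -13 cm/s.
x(12) = 2 + Σ Δx = 90 cm.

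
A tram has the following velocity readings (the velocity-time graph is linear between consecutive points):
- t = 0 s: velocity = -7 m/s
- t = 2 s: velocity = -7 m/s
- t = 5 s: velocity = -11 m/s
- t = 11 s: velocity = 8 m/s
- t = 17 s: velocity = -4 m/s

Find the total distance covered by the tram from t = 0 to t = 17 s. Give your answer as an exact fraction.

Distance (not displacement) is the total path length: add the absolute areas under v-t.
0–2 s: |-7| × 2 = 14 m
2–5 s: |½(-7 + -11)(3)| = 27 m
5–11 s: v = 0 at t = 161/19 s; triangle areas 363/19 + 192/19 = 555/19 m
11–17 s: v = 0 at t = 15 s; triangle areas 16 + 4 = 20 m
Total distance = 1714/19 m

1714/19 m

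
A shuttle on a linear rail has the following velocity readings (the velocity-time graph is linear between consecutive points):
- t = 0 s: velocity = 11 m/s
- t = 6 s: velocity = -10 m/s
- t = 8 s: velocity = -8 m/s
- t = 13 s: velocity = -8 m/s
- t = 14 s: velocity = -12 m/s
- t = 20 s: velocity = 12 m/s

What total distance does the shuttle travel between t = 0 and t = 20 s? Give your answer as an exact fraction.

Distance (not displacement) is the total path length: add the absolute areas under v-t.
0–6 s: v = 0 at t = 22/7 s; triangle areas 121/7 + 100/7 = 221/7 m
6–8 s: |½(-10 + -8)(2)| = 18 m
8–13 s: |-8| × 5 = 40 m
13–14 s: |½(-8 + -12)(1)| = 10 m
14–20 s: v = 0 at t = 17 s; triangle areas 18 + 18 = 36 m
Total distance = 949/7 m

949/7 m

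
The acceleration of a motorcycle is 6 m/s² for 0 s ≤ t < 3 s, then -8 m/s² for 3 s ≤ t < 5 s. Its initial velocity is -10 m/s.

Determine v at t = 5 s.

Δv equals the area under the a-t graph; then v = v₀ + Δv.
0–3 s: 6 × 3 = 18 m/s
3–5 s: -8 × 2 = -16 m/s
Δv = 2 m/s, so v(5) = -10 + (2) = -8 m/s.

-8 m/s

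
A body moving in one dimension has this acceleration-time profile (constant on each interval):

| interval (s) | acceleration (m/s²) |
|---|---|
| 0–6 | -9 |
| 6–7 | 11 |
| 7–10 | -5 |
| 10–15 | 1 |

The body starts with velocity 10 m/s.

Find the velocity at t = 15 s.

-43 m/s

Δv equals the area under the a-t graph; then v = v₀ + Δv.
0–6 s: -9 × 6 = -54 m/s
6–7 s: 11 × 1 = 11 m/s
7–10 s: -5 × 3 = -15 m/s
10–15 s: 1 × 5 = 5 m/s
Δv = -53 m/s, so v(15) = 10 + (-53) = -43 m/s.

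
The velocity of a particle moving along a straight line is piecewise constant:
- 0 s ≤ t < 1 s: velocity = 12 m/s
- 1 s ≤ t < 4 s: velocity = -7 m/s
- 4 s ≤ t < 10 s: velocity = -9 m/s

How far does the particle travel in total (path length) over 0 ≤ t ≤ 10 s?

Total distance travelled is ∫|v| dt — sum the magnitudes of each area piece.
0–1 s: |12| × 1 = 12 m
1–4 s: |-7| × 3 = 21 m
4–10 s: |-9| × 6 = 54 m
Total distance = 87 m

87 m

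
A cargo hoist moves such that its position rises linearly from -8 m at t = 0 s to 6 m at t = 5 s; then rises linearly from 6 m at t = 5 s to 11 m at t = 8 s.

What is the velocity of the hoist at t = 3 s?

Velocity is the slope of the x-t graph on 0–5 s: (6 − -8)/(5 − 0) = 2.8 m/s.

2.8 m/s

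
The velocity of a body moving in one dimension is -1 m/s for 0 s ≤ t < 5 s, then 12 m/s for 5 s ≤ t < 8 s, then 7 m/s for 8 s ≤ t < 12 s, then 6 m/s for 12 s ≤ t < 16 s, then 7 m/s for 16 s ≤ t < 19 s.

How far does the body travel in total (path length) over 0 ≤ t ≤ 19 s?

Total distance travelled is ∫|v| dt — sum the magnitudes of each area piece.
0–5 s: |-1| × 5 = 5 m
5–8 s: |12| × 3 = 36 m
8–12 s: |7| × 4 = 28 m
12–16 s: |6| × 4 = 24 m
16–19 s: |7| × 3 = 21 m
Total distance = 114 m

114 m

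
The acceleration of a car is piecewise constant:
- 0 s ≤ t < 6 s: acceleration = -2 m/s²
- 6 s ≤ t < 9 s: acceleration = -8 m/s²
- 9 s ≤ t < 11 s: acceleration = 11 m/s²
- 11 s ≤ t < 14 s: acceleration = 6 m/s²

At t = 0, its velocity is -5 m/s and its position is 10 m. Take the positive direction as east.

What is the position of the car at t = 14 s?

-233 m

On each constant-a segment, Δv = aΔt and Δx = v₀Δt + ½aΔt²; chain segment to segment.
0–6 s: v starts -5 m/s; Δx = -5·6 + ½·-2·6² = -66 m; v ends -17 m/s.
6–9 s: v starts -17 m/s; Δx = -17·3 + ½·-8·3² = -87 m; v ends -41 m/s.
9–11 s: v starts -41 m/s; Δx = -41·2 + ½·11·2² = -60 m; v ends -19 m/s.
11–14 s: v starts -19 m/s; Δx = -19·3 + ½·6·3² = -30 m; v ends -1 m/s.
x(14) = 10 + Σ Δx = -233 m.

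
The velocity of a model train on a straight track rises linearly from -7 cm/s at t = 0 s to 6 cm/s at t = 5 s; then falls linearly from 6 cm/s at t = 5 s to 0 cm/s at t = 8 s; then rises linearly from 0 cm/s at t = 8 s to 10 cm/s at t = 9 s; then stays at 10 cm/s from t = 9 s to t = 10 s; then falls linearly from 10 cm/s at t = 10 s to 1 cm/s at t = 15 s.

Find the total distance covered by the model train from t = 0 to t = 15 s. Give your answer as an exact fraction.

Distance (not displacement) is the total path length: add the absolute areas under v-t.
0–5 s: v = 0 at t = 35/13 s; triangle areas 245/26 + 90/13 = 425/26 cm
5–8 s: |½(6 + 0)(3)| = 9 cm
8–9 s: |½(0 + 10)(1)| = 5 cm
9–10 s: |10| × 1 = 10 cm
10–15 s: |½(10 + 1)(5)| = 27.5 cm
Total distance = 882/13 cm

882/13 cm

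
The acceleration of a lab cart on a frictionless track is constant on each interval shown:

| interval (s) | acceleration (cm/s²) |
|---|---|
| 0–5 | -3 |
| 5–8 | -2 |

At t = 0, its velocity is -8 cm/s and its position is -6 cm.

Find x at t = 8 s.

-161.5 cm

On each constant-a segment, Δv = aΔt and Δx = v₀Δt + ½aΔt²; chain segment to segment.
0–5 s: v starts -8 cm/s; Δx = -8·5 + ½·-3·5² = -77.5 cm; v ends -23 cm/s.
5–8 s: v starts -23 cm/s; Δx = -23·3 + ½·-2·3² = -78 cm; v ends -29 cm/s.
x(8) = -6 + Σ Δx = -161.5 cm.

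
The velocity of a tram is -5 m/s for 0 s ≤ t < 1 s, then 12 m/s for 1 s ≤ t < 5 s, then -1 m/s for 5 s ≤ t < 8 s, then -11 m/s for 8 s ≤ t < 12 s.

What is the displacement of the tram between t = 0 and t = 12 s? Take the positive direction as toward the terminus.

-4 m

Net displacement equals the area under the velocity-time graph (areas below the axis count negative).
0–1 s: -5 × 1 = -5 m
1–5 s: 12 × 4 = 48 m
5–8 s: -1 × 3 = -3 m
8–12 s: -11 × 4 = -44 m
Net displacement = -4 m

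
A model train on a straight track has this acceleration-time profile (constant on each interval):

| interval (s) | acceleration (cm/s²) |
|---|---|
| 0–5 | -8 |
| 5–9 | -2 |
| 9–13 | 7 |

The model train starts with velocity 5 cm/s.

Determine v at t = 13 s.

Δv equals the area under the a-t graph; then v = v₀ + Δv.
0–5 s: -8 × 5 = -40 cm/s
5–9 s: -2 × 4 = -8 cm/s
9–13 s: 7 × 4 = 28 cm/s
Δv = -20 cm/s, so v(13) = 5 + (-20) = -15 cm/s.

-15 cm/s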